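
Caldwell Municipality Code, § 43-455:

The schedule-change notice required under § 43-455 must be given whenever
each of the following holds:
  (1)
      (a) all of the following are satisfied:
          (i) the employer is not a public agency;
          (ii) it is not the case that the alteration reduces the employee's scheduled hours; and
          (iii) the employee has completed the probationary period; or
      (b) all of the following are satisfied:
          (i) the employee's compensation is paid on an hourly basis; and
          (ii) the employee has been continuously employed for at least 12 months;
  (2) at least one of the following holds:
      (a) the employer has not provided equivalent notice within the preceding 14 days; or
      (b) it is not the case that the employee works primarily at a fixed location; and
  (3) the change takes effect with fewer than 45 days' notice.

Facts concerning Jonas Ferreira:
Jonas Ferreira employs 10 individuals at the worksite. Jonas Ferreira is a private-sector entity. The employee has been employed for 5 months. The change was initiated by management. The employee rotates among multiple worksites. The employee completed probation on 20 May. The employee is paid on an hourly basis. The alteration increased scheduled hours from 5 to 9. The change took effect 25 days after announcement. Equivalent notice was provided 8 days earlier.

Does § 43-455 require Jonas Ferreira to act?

Yes — required.

(i) not (public agency) — met.
(ii) not (hours reduced) — holds.
(iii) past probation — met.
(a): T AND T AND T → true.
(i) hourly-paid — holds.
(ii) tenure ≥ 12 mo. — fails.
(b): T AND F → false.
So (1) is satisfied (T OR F).
(a) no recent notice — fails.
(b) not (fixed location) — holds.
(2) = F OR T = true.
(3) < 45 days' notice — satisfied.
So Overall is satisfied (T AND T AND T).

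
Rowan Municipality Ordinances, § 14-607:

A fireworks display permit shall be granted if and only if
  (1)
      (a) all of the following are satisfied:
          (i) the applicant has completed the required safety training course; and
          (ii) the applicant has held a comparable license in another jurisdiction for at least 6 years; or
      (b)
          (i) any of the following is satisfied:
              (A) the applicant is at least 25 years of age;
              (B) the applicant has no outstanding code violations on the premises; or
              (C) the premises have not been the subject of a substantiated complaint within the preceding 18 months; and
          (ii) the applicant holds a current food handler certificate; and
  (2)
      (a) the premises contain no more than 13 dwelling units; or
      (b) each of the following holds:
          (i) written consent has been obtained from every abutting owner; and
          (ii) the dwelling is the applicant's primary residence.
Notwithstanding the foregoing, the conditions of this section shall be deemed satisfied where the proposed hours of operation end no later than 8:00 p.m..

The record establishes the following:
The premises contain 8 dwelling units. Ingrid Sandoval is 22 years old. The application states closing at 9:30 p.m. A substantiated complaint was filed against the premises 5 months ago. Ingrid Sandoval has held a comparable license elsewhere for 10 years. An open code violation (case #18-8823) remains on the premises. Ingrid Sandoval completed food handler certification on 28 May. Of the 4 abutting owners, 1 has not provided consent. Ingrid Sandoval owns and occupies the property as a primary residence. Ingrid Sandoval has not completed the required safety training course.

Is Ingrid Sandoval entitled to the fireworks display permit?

(i) safety training — fails.
(ii) prior license ≥ 6 yr — satisfied.
So (a) is not satisfied (F AND T).
(A) age ≥ 25 — fails.
(B) no code violations — fails.
(C) no complaint in 18 mo. — not satisfied.
So (i) is not satisfied (F OR F OR F).
(ii) food handler cert. — met.
(b): F AND T → false.
(1): F OR F → false.
(a) ≤ 13 units — satisfied.
(i) all abutters consent — not satisfied.
(ii) primary residence — satisfied.
(b): F AND T → false.
So (2) is satisfied (T OR F).
Overall = F AND T = false.
Exception (closes by 8 p.m.) — not satisfied.
Result: main false OR exception false → false.

No — denied.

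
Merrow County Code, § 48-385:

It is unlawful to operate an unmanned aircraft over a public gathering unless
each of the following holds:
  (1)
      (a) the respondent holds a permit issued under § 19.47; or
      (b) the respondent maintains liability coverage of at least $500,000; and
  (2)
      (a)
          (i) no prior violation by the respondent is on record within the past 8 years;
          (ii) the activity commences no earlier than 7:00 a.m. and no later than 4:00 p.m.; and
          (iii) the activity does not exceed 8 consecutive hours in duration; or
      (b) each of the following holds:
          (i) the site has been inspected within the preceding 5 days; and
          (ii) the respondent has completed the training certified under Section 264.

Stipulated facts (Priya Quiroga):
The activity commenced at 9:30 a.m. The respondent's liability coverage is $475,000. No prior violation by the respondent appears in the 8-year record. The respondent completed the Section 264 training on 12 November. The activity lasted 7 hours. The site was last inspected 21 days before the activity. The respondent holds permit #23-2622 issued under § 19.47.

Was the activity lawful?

Yes — lawful.

(a) holds permit — satisfied.
(b) coverage ≥ $500,000 — not met.
So (1) is satisfied (T OR F).
(i) no prior violation — satisfied.
(ii) start within hours — holds.
(iii) ≤ 8 hrs duration — satisfied.
(a): T AND T AND T → true.
(i) site inspected — not met.
(ii) training certified — holds.
(b) = F AND T = false.
So (2) is satisfied (T OR F).
Overall = T AND T = true.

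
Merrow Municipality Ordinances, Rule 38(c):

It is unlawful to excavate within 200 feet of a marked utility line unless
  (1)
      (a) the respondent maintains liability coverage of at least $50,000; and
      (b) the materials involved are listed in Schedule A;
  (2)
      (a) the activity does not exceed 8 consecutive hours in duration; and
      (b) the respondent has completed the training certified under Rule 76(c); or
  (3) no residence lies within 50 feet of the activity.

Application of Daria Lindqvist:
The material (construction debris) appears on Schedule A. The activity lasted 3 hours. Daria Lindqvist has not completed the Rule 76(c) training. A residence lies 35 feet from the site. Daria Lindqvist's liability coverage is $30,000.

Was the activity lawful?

(a) coverage ≥ $50,000 — not satisfied.
(b) Schedule A material — met.
(1) = F AND T = false.
(a) ≤ 8 hrs duration — met.
(b) training certified — not satisfied.
(2) = T AND F = false.
(3) no residence in 50 ft — not satisfied.
So Overall is not satisfied (F OR F OR F).

No — unlawful.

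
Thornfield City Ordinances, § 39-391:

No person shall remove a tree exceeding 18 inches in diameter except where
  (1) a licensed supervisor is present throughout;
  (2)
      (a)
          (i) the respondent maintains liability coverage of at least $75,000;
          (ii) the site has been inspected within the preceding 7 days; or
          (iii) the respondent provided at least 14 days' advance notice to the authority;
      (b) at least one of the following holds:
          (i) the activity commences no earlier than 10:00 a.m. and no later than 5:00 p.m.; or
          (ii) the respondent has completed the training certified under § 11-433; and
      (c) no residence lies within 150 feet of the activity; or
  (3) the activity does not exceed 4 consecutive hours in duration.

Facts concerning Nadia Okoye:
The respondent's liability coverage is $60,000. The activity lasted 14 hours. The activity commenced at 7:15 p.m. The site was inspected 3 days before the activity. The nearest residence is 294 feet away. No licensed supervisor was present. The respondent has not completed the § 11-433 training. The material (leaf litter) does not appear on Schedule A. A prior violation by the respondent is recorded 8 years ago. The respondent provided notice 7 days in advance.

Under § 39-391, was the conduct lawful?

(1) supervisor present — not satisfied.
(i) coverage ≥ $75,000 — not satisfied.
(ii) site inspected — holds.
(iii) ≥14 days' notice — not met.
So (a) is satisfied (F OR T OR F).
(i) start within hours — not met.
(ii) training certified — fails.
So (b) is not satisfied (F OR F).
(c) no residence in 150 ft — satisfied.
(2) = T AND F AND T = false.
(3) ≤ 4 hrs duration — not met.
Overall = F OR F OR F = false.

No — unlawful.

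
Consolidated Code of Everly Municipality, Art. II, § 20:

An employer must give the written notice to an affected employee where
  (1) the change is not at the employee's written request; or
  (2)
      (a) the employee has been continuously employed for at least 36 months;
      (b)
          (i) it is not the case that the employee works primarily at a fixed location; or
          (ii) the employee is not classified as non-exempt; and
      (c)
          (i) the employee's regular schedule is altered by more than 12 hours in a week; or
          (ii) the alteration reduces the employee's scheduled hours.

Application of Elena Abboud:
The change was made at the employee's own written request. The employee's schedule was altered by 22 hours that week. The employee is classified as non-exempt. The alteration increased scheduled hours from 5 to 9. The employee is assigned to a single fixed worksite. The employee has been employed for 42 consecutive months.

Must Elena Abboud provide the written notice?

(1) not employee-requested — not met.
(a) tenure ≥ 36 mo. — satisfied.
(i) not (fixed location) — fails.
(ii) not (non-exempt) — not satisfied.
(b) = F OR F = false.
(i) schedule shift > 12h — met.
(ii) hours reduced — not met.
So (c) is satisfied (T OR F).
So (2) is not satisfied (T AND F AND T).
Overall: F OR F → false.

No — not required.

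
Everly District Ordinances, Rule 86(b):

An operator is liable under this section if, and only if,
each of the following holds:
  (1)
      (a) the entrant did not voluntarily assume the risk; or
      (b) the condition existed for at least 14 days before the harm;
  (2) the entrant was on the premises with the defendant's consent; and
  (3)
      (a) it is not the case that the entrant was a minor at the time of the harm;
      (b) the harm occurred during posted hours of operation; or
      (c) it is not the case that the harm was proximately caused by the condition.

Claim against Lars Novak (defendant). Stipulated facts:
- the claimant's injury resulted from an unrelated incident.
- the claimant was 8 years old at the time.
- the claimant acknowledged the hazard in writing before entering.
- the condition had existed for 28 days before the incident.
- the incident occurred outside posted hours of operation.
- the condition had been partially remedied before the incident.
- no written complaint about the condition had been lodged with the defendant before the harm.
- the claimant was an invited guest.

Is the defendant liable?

(a) no assumed risk — not met.
(b) condition ≥14 days old — met.
(1) = F OR T = true.
(2) consent to enter — met.
(a) not (entrant a minor) — not satisfied.
(b) during posted hours — not met.
(c) not (proximate cause) — holds.
So (3) is satisfied (F OR F OR T).
Overall = T AND T AND T = true.

Yes — liable.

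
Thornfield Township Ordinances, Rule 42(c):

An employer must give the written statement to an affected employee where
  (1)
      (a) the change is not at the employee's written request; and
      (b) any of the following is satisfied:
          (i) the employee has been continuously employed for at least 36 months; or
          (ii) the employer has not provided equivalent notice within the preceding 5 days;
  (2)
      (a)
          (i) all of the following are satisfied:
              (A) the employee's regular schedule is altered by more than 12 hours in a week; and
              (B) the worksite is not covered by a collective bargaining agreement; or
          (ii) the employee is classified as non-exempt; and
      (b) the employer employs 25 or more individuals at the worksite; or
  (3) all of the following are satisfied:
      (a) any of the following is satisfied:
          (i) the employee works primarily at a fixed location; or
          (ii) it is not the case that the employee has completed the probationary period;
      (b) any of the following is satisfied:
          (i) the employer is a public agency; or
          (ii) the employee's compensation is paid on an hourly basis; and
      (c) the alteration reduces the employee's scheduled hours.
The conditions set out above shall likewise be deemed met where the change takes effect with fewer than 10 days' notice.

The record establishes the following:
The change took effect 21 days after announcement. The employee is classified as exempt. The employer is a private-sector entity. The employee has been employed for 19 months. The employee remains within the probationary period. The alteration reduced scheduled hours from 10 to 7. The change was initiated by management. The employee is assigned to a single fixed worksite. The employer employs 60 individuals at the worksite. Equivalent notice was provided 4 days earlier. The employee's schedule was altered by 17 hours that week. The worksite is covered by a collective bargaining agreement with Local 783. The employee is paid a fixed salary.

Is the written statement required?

No — not required.

(a) not employee-requested — satisfied.
(i) tenure ≥ 36 mo. — not satisfied.
(ii) no recent notice — not met.
(b) = F OR F = false.
(1) = T AND F = false.
(A) schedule shift > 12h — holds.
(B) no CBA — not met.
(i) = T AND F = false.
(ii) non-exempt — not satisfied.
(a): F OR F → false.
(b) ≥ 25 at site — holds.
So (2) is not satisfied (F AND T).
(i) fixed location — holds.
(ii) not (past probation) — met.
(a) = T OR T = true.
(i) public agency — fails.
(ii) hourly-paid — not satisfied.
(b): F OR F → false.
(c) hours reduced — holds.
(3): T AND F AND T → false.
So Overall is not satisfied (F OR F OR F).
Exception (< 10 days' notice) — not satisfied.
Result: main false OR exception false → false.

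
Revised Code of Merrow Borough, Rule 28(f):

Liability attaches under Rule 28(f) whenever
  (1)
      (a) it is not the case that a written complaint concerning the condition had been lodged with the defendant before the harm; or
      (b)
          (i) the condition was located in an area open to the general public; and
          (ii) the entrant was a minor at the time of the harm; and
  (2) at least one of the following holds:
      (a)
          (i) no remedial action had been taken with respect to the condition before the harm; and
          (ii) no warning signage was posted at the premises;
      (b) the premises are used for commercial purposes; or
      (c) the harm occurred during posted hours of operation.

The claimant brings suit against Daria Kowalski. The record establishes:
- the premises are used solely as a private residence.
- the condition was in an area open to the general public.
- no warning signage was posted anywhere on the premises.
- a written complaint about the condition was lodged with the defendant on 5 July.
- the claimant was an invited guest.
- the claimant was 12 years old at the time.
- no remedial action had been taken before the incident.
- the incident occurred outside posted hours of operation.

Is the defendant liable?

Yes — liable.

(a) not (complaint lodged) — not met.
(i) public area — satisfied.
(ii) entrant a minor — holds.
(b) = T AND T = true.
So (1) is satisfied (F OR T).
(i) no remedial action — holds.
(ii) no signage posted — met.
(a): T AND T → true.
(b) commercial use — fails.
(c) during posted hours — fails.
(2) = T OR F OR F = true.
Overall = T AND T = true.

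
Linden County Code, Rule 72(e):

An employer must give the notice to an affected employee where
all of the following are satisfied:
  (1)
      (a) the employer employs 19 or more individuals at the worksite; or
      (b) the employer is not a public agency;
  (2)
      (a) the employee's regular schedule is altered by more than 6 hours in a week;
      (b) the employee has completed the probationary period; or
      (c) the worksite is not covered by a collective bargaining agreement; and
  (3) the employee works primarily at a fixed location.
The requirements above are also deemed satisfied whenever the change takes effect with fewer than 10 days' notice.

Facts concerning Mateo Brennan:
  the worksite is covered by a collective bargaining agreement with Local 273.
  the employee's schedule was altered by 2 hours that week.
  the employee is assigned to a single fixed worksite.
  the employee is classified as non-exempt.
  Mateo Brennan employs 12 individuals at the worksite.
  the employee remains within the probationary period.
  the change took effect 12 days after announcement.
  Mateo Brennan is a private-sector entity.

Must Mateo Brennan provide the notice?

(a) ≥ 19 at site — not satisfied.
(b) not (public agency) — satisfied.
(1) = F OR T = true.
(a) schedule shift > 6h — not met.
(b) past probation — not met.
(c) no CBA — not satisfied.
(2): F OR F OR F → false.
(3) fixed location — satisfied.
Overall = T AND F AND T = false.
Exception (< 10 days' notice) — not satisfied.
Result: main false OR exception false → false.

No — not required.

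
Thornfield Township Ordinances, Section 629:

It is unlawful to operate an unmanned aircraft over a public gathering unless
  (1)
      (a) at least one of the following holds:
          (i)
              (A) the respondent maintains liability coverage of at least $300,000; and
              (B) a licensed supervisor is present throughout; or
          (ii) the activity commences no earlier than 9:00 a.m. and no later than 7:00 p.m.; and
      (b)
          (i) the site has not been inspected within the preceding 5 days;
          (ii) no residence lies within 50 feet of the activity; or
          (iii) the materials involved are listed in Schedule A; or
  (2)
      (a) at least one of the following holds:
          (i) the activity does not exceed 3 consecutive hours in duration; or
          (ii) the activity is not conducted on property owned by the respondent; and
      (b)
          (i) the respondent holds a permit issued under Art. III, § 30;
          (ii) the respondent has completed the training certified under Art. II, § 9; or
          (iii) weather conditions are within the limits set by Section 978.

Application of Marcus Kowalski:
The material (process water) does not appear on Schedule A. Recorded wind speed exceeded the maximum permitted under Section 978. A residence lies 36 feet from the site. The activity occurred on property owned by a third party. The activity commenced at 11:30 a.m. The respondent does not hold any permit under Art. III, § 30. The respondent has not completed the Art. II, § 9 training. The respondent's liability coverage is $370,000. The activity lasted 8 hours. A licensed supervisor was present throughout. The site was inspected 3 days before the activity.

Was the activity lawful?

(A) coverage ≥ $300,000 — holds.
(B) supervisor present — met.
(i) = T AND T = true.
(ii) start within hours — satisfied.
(a) = T OR T = true.
(i) not (site inspected) — fails.
(ii) no residence in 50 ft — not satisfied.
(iii) Schedule A material — fails.
(b) = F OR F OR F = false.
So (1) is not satisfied (T AND F).
(i) ≤ 3 hrs duration — not met.
(ii) not (own property) — holds.
So (a) is satisfied (F OR T).
(i) holds permit — not satisfied.
(ii) training certified — fails.
(iii) weather ok — fails.
(b): F OR F OR F → false.
So (2) is not satisfied (T AND F).
Overall = F OR F = false.

No — unlawful.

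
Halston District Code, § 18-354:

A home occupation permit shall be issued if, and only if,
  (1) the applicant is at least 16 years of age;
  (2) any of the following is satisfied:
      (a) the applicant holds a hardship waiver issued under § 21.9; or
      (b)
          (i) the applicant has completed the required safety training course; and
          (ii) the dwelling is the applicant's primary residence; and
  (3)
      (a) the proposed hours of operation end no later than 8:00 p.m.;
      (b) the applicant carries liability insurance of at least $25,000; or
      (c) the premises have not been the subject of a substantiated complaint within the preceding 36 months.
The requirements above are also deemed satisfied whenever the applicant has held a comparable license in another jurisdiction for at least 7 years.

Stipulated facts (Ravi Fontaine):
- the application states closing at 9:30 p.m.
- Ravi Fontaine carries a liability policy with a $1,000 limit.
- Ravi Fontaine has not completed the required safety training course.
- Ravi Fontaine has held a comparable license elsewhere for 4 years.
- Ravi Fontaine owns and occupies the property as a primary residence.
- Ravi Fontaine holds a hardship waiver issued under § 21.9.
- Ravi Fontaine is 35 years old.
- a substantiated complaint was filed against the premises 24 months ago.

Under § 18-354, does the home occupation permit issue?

No — denied.

(1) age ≥ 16 — satisfied.
(a) hardship waiver — satisfied.
(i) safety training — not met.
(ii) primary residence — holds.
(b): F AND T → false.
(2) = T OR F = true.
(a) closes by 8 p.m. — fails.
(b) insurance ≥ $25,000 — not satisfied.
(c) no complaint in 36 mo. — fails.
(3): F OR F OR F → false.
Overall: T AND T AND F → false.
Exception (prior license ≥ 7 yr) — not satisfied.
Result: main false OR exception false → false.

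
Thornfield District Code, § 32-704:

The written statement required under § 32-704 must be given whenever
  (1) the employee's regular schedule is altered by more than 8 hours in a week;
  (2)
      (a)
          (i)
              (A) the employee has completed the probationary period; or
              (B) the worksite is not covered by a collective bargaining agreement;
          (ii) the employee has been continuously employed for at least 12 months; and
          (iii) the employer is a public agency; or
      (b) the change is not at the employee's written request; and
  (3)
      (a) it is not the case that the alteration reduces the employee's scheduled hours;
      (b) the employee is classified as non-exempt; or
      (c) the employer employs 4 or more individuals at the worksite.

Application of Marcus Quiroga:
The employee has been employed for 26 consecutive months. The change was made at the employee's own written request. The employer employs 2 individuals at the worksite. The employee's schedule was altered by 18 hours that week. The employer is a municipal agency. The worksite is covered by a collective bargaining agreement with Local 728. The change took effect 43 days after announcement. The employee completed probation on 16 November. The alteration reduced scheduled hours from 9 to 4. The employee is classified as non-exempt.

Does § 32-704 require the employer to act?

(1) schedule shift > 8h — met.
(A) past probation — holds.
(B) no CBA — fails.
(i) = T OR F = true.
(ii) tenure ≥ 12 mo. — met.
(iii) public agency — met.
(a): T AND T AND T → true.
(b) not employee-requested — not met.
(2): T OR F → true.
(a) not (hours reduced) — not satisfied.
(b) non-exempt — met.
(c) ≥ 4 at site — fails.
(3): F OR T OR F → true.
So Overall is satisfied (T AND T AND T).

Yes — required.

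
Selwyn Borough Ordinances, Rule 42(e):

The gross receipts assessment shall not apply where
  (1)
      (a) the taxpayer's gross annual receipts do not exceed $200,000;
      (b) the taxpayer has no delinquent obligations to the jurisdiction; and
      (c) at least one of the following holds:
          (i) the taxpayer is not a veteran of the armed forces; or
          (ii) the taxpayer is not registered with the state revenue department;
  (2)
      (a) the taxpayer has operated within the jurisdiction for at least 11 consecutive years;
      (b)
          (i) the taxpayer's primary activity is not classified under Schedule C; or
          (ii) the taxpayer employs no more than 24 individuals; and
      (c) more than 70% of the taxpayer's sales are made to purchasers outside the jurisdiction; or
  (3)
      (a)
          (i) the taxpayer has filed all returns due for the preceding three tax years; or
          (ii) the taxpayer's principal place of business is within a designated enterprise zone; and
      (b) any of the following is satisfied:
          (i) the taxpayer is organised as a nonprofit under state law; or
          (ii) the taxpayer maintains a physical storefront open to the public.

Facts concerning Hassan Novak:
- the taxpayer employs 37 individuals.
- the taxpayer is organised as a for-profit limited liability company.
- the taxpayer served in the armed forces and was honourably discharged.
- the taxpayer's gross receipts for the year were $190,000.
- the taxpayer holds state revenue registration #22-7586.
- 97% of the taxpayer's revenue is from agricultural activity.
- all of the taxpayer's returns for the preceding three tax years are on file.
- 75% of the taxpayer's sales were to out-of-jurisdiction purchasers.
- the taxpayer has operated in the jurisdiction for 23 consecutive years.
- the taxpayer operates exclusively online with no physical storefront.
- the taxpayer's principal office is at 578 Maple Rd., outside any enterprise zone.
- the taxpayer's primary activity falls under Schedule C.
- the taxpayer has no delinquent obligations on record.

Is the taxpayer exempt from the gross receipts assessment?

(a) receipts ≤ $200,000 — met.
(b) no delinquency — holds.
(i) not (veteran) — not met.
(ii) not (state-registered) — not met.
(c) = F OR F = false.
(1): T AND T AND F → false.
(a) ≥ 11 yrs in jurisdiction — met.
(i) not (Schedule C activity) — fails.
(ii) ≤ 24 employees — not met.
(b) = F OR F = false.
(c) >70% out-of-jur. sales — met.
(2): T AND F AND T → false.
(i) returns current — satisfied.
(ii) in enterprise zone — not satisfied.
(a) = T OR F = true.
(i) nonprofit — not met.
(ii) has storefront — not satisfied.
So (b) is not satisfied (F OR F).
So (3) is not satisfied (T AND F).
Overall = F OR F OR F = false.

No — not exempt.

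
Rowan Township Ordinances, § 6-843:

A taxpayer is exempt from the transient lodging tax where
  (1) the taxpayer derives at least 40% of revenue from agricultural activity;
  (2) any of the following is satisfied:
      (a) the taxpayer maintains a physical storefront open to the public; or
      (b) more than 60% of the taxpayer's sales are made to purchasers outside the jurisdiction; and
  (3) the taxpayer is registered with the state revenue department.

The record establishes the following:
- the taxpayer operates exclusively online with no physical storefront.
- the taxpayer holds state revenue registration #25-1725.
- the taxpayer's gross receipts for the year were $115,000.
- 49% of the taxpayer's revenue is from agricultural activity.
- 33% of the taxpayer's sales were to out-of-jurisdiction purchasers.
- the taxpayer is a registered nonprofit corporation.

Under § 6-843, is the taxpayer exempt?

(1) ≥40% agricultural — satisfied.
(a) has storefront — fails.
(b) >60% out-of-jur. sales — fails.
So (2) is not satisfied (F OR F).
(3) state-registered — satisfied.
So Overall is not satisfied (T AND F AND T).

No — not exempt.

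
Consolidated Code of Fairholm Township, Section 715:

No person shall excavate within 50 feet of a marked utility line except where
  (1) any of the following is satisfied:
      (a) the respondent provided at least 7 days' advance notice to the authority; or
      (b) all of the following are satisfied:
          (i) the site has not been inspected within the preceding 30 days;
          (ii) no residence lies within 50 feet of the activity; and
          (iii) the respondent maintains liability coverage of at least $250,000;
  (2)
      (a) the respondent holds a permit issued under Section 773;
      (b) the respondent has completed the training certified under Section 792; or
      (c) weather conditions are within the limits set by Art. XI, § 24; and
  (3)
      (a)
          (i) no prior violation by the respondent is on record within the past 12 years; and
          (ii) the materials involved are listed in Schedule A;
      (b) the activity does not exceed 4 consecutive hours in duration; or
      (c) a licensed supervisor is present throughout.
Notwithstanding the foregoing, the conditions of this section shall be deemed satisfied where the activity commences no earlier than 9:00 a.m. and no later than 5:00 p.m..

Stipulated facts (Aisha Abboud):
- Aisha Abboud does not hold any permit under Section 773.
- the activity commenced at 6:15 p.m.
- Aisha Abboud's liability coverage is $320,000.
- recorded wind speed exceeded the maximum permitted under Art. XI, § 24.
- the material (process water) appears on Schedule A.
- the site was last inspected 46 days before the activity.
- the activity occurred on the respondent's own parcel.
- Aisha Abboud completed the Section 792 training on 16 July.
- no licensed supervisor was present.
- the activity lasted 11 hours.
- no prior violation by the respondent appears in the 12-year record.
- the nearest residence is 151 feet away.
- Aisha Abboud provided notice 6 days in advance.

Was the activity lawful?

Yes — lawful.

(a) ≥7 days' notice — not met.
(i) not (site inspected) — holds.
(ii) no residence in 50 ft — met.
(iii) coverage ≥ $250,000 — met.
(b): T AND T AND T → true.
(1): F OR T → true.
(a) holds permit — not satisfied.
(b) training certified — met.
(c) weather ok — fails.
So (2) is satisfied (F OR T OR F).
(i) no prior violation — met.
(ii) Schedule A material — holds.
(a): T AND T → true.
(b) ≤ 4 hrs duration — fails.
(c) supervisor present — fails.
(3): T OR F OR F → true.
Overall: T AND T AND T → true.
Exception (start within hours) — not satisfied.
Result: main true OR exception false → true.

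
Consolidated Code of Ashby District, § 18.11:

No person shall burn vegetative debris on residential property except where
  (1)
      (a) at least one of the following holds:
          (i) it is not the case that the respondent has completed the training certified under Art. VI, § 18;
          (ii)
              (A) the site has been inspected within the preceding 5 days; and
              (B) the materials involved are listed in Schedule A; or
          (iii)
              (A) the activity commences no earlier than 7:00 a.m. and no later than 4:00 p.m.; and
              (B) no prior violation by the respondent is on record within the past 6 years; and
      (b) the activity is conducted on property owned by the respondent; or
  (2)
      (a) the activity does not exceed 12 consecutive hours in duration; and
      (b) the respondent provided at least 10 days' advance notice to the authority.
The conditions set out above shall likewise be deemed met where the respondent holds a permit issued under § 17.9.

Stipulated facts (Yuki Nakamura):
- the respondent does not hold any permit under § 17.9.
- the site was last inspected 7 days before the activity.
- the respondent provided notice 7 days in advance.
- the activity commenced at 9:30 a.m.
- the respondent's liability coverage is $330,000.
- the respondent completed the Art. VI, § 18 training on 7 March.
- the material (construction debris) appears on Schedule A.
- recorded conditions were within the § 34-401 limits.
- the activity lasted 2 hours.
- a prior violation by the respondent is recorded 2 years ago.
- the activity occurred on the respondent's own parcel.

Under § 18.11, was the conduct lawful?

No — unlawful.

(i) not (training certified) — not satisfied.
(A) site inspected — not satisfied.
(B) Schedule A material — holds.
So (ii) is not satisfied (F AND T).
(A) start within hours — satisfied.
(B) no prior violation — fails.
(iii) = T AND F = false.
(a) = F OR F OR F = false.
(b) own property — satisfied.
(1) = F AND T = false.
(a) ≤ 12 hrs duration — met.
(b) ≥10 days' notice — not met.
(2) = T AND F = false.
Overall: F OR F → false.
Exception (holds permit) — not satisfied.
Result: main false OR exception false → false.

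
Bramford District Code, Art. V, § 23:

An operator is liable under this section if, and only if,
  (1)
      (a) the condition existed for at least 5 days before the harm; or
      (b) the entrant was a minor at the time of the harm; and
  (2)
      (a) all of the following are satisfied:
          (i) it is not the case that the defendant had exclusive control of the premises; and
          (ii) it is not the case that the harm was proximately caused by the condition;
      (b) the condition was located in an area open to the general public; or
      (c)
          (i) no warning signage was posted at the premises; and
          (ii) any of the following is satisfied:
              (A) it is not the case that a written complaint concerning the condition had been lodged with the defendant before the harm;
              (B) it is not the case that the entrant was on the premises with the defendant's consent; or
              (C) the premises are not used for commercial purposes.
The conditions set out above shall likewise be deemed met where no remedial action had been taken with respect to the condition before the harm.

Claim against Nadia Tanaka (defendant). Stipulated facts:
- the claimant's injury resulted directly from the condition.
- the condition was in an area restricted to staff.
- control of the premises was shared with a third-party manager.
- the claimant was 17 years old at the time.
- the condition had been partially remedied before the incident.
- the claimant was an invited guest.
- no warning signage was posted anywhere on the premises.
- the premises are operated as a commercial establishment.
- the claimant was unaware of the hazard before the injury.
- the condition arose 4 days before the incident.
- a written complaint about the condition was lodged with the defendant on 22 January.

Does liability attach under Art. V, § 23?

(a) condition ≥5 days old — not met.
(b) entrant a minor — holds.
(1) = F OR T = true.
(i) not (exclusive control) — holds.
(ii) not (proximate cause) — not satisfied.
(a) = T AND F = false.
(b) public area — not met.
(i) no signage posted — met.
(A) not (complaint lodged) — fails.
(B) not (consent to enter) — not met.
(C) not (commercial use) — not satisfied.
(ii): F OR F OR F → false.
So (c) is not satisfied (T AND F).
(2): F OR F OR F → false.
Overall = T AND F = false.
Exception (no remedial action) — not satisfied.
Result: main false OR exception false → false.

No — not liable.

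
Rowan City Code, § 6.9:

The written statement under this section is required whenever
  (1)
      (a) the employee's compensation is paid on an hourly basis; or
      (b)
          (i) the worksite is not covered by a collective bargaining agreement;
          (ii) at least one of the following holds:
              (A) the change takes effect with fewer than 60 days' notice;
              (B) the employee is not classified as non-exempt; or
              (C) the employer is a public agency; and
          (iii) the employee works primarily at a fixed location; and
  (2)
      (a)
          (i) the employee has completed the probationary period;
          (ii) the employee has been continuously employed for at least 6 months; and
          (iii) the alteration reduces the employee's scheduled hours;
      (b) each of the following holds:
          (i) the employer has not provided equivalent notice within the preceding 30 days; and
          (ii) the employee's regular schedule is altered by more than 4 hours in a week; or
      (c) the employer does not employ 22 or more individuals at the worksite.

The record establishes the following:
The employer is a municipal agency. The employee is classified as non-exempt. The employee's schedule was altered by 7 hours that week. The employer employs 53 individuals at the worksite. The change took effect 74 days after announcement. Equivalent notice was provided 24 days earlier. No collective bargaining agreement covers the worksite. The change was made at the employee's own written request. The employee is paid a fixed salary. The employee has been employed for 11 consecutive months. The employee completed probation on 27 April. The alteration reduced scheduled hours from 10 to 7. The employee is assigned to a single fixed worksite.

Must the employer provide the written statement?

(a) hourly-paid — not satisfied.
(i) no CBA — satisfied.
(A) < 60 days' notice — not met.
(B) not (non-exempt) — fails.
(C) public agency — met.
(ii) = F OR F OR T = true.
(iii) fixed location — satisfied.
So (b) is satisfied (T AND T AND T).
So (1) is satisfied (F OR T).
(i) past probation — holds.
(ii) tenure ≥ 6 mo. — met.
(iii) hours reduced — met.
So (a) is satisfied (T AND T AND T).
(i) no recent notice — fails.
(ii) schedule shift > 4h — satisfied.
(b): F AND T → false.
(c) not (≥ 22 at site) — not met.
So (2) is satisfied (T OR F OR F).
Overall: T AND T → true.

Yes — required.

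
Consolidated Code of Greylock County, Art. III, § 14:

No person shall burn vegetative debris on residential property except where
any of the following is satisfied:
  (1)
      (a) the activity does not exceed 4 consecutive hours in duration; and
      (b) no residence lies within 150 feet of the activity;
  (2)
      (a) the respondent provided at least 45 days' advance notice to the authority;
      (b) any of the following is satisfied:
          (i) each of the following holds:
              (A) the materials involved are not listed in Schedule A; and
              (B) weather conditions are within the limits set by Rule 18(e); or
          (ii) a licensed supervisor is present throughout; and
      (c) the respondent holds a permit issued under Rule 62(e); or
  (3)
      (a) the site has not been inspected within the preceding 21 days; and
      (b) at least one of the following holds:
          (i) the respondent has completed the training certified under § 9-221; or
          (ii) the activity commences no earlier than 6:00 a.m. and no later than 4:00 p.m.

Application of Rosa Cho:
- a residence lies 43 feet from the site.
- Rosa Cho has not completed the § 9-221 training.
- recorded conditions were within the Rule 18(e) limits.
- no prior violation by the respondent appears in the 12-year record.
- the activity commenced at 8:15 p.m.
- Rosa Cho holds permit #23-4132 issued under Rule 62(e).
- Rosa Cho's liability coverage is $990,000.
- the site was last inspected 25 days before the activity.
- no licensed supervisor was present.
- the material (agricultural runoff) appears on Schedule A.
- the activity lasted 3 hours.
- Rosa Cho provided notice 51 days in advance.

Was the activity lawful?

(a) ≤ 4 hrs duration — met.
(b) no residence in 150 ft — not met.
(1) = T AND F = false.
(a) ≥45 days' notice — holds.
(A) not (Schedule A material) — fails.
(B) weather ok — met.
(i): F AND T → false.
(ii) supervisor present — not satisfied.
So (b) is not satisfied (F OR F).
(c) holds permit — holds.
(2): T AND F AND T → false.
(a) not (site inspected) — met.
(i) training certified — not satisfied.
(ii) start within hours — fails.
(b): F OR F → false.
(3): T AND F → false.
Overall: F OR F OR F → false.

No — unlawful.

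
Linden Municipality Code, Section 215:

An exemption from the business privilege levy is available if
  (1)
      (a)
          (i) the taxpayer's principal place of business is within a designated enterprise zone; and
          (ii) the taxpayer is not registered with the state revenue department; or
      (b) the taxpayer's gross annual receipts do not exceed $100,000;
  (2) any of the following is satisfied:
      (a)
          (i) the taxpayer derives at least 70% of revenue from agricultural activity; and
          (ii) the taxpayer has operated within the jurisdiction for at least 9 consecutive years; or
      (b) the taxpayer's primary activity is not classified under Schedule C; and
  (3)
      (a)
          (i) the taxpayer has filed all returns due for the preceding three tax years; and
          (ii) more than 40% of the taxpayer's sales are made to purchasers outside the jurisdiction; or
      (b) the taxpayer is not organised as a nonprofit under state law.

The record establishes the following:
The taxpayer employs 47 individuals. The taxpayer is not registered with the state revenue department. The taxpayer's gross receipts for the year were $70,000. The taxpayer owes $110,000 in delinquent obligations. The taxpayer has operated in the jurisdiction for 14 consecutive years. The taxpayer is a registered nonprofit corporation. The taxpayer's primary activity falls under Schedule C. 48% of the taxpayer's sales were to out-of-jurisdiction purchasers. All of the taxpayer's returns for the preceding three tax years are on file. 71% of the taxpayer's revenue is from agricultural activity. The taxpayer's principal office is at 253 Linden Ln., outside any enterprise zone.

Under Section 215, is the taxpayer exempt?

Yes — exempt.

(i) in enterprise zone — fails.
(ii) not (state-registered) — met.
(a): F AND T → false.
(b) receipts ≤ $100,000 — holds.
So (1) is satisfied (F OR T).
(i) ≥70% agricultural — holds.
(ii) ≥ 9 yrs in jurisdiction — satisfied.
(a) = T AND T = true.
(b) not (Schedule C activity) — fails.
So (2) is satisfied (T OR F).
(i) returns current — holds.
(ii) >40% out-of-jur. sales — met.
So (a) is satisfied (T AND T).
(b) not (nonprofit) — fails.
(3): T OR F → true.
Overall: T AND T AND T → true.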